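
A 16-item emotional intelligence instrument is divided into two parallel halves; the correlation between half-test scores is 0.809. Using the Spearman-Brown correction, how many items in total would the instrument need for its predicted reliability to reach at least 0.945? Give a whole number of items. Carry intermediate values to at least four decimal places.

33

r_full = 2(0.809)/(1 + 0.809) = 0.8944
Solve Spearman-Brown for n: n = 0.945(1 − 0.8944) / [0.8944(1 − 0.945)] = 2.0286
Items = 2.0286 × 16 ≈ 32.46 → 33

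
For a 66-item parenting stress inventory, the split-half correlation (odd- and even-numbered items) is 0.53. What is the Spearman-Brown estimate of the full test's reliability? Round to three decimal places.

0.693

Each half is half the length of the full test, so the full test is n = 2 times a half.
r_full = 2(0.53) / (1 + 0.53)
       = 1.0600 / 1.5300 = 0.6928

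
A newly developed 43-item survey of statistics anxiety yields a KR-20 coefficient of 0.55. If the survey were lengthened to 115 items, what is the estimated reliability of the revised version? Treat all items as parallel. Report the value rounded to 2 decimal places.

0.77

n = 115/43 = 2.6744
r_new = (2.6744 × 0.55) / (1 + (2.6744 − 1) × 0.55)
     = 1.4709 / 1.9209 = 0.7657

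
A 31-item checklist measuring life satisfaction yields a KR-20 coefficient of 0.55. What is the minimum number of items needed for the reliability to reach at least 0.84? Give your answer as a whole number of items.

134

n = 0.84 × (1 − 0.55) / [ 0.55 × (1 − 0.84) ]
  = 0.3780 / 0.0880 = 4.2955
So the test needs 4.2955 × 31 ≈ 133.16 items; rounding up, 134.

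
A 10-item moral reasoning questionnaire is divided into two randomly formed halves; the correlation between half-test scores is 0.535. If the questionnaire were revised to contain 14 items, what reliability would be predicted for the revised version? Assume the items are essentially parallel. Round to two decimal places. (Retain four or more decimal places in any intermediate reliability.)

0.76

First correct the split-half correlation to full-test reliability: r_full = 2 × 0.535 / (1 + 0.535) ≈ 0.6971
Then adjust to 14 items: n = 14/10 = 1.4000
r_new = n·r_full / (1 + (n − 1)·r_full) = 0.9759 / 1.2788 ≈ 0.7631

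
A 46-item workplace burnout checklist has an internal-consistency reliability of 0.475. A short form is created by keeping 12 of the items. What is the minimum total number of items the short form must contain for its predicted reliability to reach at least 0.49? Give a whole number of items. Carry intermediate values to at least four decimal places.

Short-form reliability: n = 12/46 = 0.2609; r_12 = n·r/(1+(n−1)r) ≈ 0.1910
Then solve for n' with r_old = 0.1910, r_target = 0.49: n' = 0.49(1 − 0.1910)/[0.1910(1 − 0.49)] = 4.0695
Total items = 4.0695 × 12 = 48.83, rounded up to 49.

49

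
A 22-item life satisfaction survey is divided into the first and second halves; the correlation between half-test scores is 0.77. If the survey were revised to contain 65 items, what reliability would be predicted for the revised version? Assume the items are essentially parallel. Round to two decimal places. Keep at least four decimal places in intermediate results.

0.95

Spearman-Brown correction (n = 2): r_full = 2·0.77/(1 + 0.77) = 0.8701
Then adjust to 65 items: n = 65/22 = 2.9545
r_new = n·r_full / (1 + (n − 1)·r_full) = 2.5707 / 2.7006 ≈ 0.9519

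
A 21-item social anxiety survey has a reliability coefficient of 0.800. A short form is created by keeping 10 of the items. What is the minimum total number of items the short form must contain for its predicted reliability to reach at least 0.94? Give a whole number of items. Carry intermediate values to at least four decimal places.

First, r for the 10-item form: n = 10/21 = 0.4762, so r_10 = 0.4762·0.800/(1 + (0.4762 − 1)·0.800) = 0.6557
Length factor from the short form to reach 0.94: n' = 0.94(1 − 0.6557) / [0.6557(1 − 0.94)] ≈ 8.2264
Total items = 8.2264 × 10 = 82.26, rounded up to 83.

83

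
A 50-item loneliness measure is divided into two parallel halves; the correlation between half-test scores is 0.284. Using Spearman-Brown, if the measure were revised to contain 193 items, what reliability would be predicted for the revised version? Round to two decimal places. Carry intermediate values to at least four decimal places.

Spearman-Brown correction (n = 2): r_full = 2·0.284/(1 + 0.284) = 0.4424
Length factor from 50 to 193 items: n = 193/50 = 3.8600
r_new = n·r_full / (1 + (n − 1)·r_full) = 1.7077 / 2.2653 ≈ 0.7539

0.75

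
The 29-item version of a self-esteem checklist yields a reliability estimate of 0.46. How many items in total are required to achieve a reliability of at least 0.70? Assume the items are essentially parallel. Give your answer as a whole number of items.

80

n = 0.70(1 − 0.46) / [0.46(1 − 0.70)]
n = 0.3780 / 0.1380 ≈ 2.7391
So the test needs 2.7391 × 29 ≈ 79.43 items; rounding up, 80.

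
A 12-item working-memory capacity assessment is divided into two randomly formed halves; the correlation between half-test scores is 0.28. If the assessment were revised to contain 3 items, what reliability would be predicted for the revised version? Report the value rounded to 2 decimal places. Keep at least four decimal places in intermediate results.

0.16

Spearman-Brown correction (n = 2): r_full = 2·0.28/(1 + 0.28) = 0.4375
Length factor from 12 to 3 items: n = 3/12 = 0.2500
r_new = n·r_full / (1 + (n − 1)·r_full) = 0.1094 / 0.6719 ≈ 0.1628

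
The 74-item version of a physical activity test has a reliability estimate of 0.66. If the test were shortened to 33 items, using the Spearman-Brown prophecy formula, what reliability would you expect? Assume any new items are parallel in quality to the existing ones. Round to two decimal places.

0.46

Length ratio n = 33/74 = 0.4459
r_new = (0.4459 × 0.66) / (1 + (0.4459 − 1) × 0.66)
     = 0.2943 / 0.6343 = 0.4640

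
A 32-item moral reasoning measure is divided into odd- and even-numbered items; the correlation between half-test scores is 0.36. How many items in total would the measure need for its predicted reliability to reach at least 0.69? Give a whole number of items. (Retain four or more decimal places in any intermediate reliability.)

64

Corrected full-test reliability: r_full = 2 × 0.36 / (1 + 0.36) ≈ 0.5294
n = r_tgt(1 − r_full) / [r_full(1 − r_tgt)] = 0.69 × 0.4706 / (0.5294 × 0.31) ≈ 1.9786
Required items = 1.9786 × 32 = 63.32, so 64 items.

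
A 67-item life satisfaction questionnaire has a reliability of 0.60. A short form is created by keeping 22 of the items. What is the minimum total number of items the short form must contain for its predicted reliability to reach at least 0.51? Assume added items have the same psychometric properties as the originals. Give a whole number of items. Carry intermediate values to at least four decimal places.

Short-form reliability: n = 22/67 = 0.3284; r_22 = n·r/(1+(n−1)r) ≈ 0.3300
Length factor from the short form to reach 0.51: n' = 0.51(1 − 0.3300) / [0.3300(1 − 0.51)] ≈ 2.1132
Items = 2.1132 × 22 ≈ 46.49 → 47

47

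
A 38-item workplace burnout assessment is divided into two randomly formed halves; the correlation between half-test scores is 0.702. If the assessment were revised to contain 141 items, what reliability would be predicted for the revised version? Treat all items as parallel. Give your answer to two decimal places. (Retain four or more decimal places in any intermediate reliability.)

Full-test reliability from the split-half r: r_full = 2(0.702)/(1 + 0.702) = 0.8249
Then adjust to 141 items: n = 141/38 = 3.7105
r_new = n·r_full / (1 + (n − 1)·r_full) = 3.0608 / 3.2359 ≈ 0.9459

0.95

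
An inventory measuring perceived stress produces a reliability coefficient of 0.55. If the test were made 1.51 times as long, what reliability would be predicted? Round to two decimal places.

0.65

r_new = 1.51·0.55 / [1 + (1.51 − 1)·0.55]
r_new = 0.8305 / 1.2805 ≈ 0.6486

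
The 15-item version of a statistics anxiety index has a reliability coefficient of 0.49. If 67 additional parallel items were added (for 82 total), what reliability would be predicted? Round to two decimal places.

The new length is 82/15 = 5.4667 times the old.
Spearman-Brown: r_new = n·r / (1 + (n − 1)·r)
r_new = (5.4667 × 0.49) / (1 + (5.4667 − 1) × 0.49)
r_new = 2.6787 / 3.1887 ≈ 0.8401

0.84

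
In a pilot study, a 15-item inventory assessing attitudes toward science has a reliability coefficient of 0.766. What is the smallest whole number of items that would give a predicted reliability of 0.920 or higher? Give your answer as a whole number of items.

Rearranging the Spearman-Brown formula for n,
n = r_target (1 − r_old) / [ r_old (1 − r_target) ]
n = [0.920 × 0.234] / [0.766 × 0.080]
  = 0.215280 / 0.061280 = 3.5131
Items needed = n × 15 = 3.5131 × 15 ≈ 52.70 → round up to 53

53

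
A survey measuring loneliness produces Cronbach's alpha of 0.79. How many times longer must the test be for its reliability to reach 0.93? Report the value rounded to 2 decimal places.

3.53

n = 0.93 × (1 − 0.79) / [ 0.79 × (1 − 0.93) ]
  = 0.1953 / 0.0553 = 3.5316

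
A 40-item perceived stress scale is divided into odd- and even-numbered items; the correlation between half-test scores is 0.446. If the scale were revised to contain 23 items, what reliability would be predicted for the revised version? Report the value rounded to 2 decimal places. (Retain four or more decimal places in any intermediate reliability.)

First correct the split-half correlation to full-test reliability: r_full = 2 × 0.446 / (1 + 0.446) ≈ 0.6169
Then adjust to 23 items: n = 23/40 = 0.5750
r_new = n·r_full / (1 + (n − 1)·r_full) = 0.3547 / 0.7378 ≈ 0.4808

0.48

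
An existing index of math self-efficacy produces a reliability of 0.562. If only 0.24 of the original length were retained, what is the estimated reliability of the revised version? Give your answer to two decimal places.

r_new = 0.24·0.562 / [1 + (0.24 − 1)·0.562]
r_new = 0.1349 / 0.5729 ≈ 0.2355

0.24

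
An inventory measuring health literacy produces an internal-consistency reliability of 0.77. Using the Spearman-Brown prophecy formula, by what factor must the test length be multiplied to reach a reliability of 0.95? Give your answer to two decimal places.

n = 0.95(1 − 0.77) / [0.77(1 − 0.95)]
n = 0.2185 / 0.0385 ≈ 5.6753

5.68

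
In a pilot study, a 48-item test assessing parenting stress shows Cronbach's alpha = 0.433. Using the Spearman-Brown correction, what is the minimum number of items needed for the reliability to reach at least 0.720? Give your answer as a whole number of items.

162

n = 0.720(1 − 0.433) / [0.433(1 − 0.720)]
n = 0.408240 / 0.121240 ≈ 3.3672
So the test needs 3.3672 × 48 ≈ 161.63 items; rounding up, 162.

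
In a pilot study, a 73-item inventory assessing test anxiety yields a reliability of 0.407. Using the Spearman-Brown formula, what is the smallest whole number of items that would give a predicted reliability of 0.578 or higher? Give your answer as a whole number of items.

146

Invert Spearman-Brown to solve for n:
n = r*(1 − r) / [ r (1 − r*) ]
n = 0.578 × (1 − 0.407) / [ 0.407 × (1 − 0.578) ]
  = 0.342754 / 0.171754 = 1.9956
1.9956 × 73 = 145.68 → 146 items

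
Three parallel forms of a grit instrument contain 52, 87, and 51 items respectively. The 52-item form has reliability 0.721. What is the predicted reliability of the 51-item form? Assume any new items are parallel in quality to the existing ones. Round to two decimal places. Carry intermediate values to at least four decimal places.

Only the ratio of lengths matters: n = 51/52 = 0.9808
r_{51} = n·r / (1 + (n − 1)·r) = 0.7072 / 0.9862 ≈ 0.7171

0.72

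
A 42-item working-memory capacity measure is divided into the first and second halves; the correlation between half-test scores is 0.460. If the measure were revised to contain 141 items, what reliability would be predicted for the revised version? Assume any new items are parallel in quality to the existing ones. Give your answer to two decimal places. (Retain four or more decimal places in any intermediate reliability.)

First correct the split-half correlation to full-test reliability: r_full = 2 × 0.460 / (1 + 0.460) ≈ 0.6301
Length factor from 42 to 141 items: n = 141/42 = 3.3571
r_new = n·r_full / (1 + (n − 1)·r_full) = 2.1153 / 2.4852 ≈ 0.8512

0.85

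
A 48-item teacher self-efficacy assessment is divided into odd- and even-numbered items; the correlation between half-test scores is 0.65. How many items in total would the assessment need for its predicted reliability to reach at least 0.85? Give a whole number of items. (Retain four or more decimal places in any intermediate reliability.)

74

r_full = 2(0.65)/(1 + 0.65) = 0.7879
n = r_tgt(1 − r_full) / [r_full(1 − r_tgt)] = 0.85 × 0.2121 / (0.7879 × 0.15) ≈ 1.5254
Items = 1.5254 × 48 ≈ 73.22 → 74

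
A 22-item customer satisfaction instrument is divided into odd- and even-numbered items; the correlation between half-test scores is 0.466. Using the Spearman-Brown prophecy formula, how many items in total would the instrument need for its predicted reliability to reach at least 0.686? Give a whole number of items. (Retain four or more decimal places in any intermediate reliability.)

28

Corrected full-test reliability: r_full = 2 × 0.466 / (1 + 0.466) ≈ 0.6357
n = r_tgt(1 − r_full) / [r_full(1 − r_tgt)] = 0.686 × 0.3643 / (0.6357 × 0.314) ≈ 1.2520
Required items = 1.2520 × 22 = 27.54, so 28 items.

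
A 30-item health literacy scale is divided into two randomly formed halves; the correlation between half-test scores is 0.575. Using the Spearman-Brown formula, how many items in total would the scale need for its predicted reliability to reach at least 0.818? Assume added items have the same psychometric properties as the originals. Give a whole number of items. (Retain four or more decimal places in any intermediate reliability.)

50

Corrected full-test reliability: r_full = 2 × 0.575 / (1 + 0.575) ≈ 0.7302
Solve Spearman-Brown for n: n = 0.818(1 − 0.7302) / [0.7302(1 − 0.818)] = 1.6607
Required items = 1.6607 × 30 = 49.82, so 50 items.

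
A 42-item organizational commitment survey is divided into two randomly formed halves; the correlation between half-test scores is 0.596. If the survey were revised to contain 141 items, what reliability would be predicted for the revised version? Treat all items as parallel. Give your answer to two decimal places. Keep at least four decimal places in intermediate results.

0.91

Full-test reliability from the split-half r: r_full = 2(0.596)/(1 + 0.596) = 0.7469
Then adjust to 141 items: n = 141/42 = 3.3571
r_new = n·r_full / (1 + (n − 1)·r_full) = 2.5074 / 2.7605 ≈ 0.9083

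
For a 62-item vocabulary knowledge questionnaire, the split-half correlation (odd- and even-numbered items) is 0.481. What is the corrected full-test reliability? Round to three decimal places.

r_full = 2r_hh / (1 + r_hh) = 2 × 0.481 / (1 + 0.481)
       = 0.9620 / 1.4810 = 0.6496

0.650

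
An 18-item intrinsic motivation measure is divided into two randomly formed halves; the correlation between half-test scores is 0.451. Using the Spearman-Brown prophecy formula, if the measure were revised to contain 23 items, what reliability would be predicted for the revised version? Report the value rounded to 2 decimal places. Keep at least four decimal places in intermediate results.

0.68

Spearman-Brown correction (n = 2): r_full = 2·0.451/(1 + 0.451) = 0.6216
Then adjust to 23 items: n = 23/18 = 1.2778
r_new = n·r_full / (1 + (n − 1)·r_full) = 0.7943 / 1.1727 ≈ 0.6773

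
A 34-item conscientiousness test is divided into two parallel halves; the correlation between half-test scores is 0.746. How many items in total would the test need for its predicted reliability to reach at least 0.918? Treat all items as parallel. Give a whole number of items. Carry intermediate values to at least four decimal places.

65

Corrected full-test reliability: r_full = 2 × 0.746 / (1 + 0.746) ≈ 0.8545
n = r_tgt(1 − r_full) / [r_full(1 − r_tgt)] = 0.918 × 0.1455 / (0.8545 × 0.082) ≈ 1.9062
Items = 1.9062 × 34 ≈ 64.81 → 65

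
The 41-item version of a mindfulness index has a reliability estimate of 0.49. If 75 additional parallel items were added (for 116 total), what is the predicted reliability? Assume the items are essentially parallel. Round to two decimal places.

Length ratio n = 116/41 = 2.8293
Spearman-Brown: r_new = n·r / (1 + (n − 1)·r)
r_new = 2.8293·0.49 / [1 + (2.8293 − 1)·0.49]
r_new = 1.3864 / 1.8964 ≈ 0.7311

0.73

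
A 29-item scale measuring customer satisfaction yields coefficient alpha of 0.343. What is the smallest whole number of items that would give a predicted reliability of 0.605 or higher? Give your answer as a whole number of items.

n = 0.605 × (1 − 0.343) / [ 0.343 × (1 − 0.605) ]
n = 0.397485 / 0.135485 ≈ 2.9338
Items needed = n × 29 = 2.9338 × 29 ≈ 85.08 → round up to 86

86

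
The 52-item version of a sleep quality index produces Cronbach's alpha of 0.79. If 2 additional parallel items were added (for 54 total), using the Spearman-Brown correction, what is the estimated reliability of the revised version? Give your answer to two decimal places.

0.80

n = 54/52 = 1.0385
Apply the Spearman-Brown prophecy formula, r' = nr / [1 + (n − 1)r]:
r_new = (1.0385 × 0.79) / (1 + (1.0385 − 1) × 0.79)
r_new = 0.8204 / 1.0304 ≈ 0.7962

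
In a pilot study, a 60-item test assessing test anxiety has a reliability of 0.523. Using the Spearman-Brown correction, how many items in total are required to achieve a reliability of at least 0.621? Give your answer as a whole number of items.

90

n = 0.621(1 − 0.523) / [0.523(1 − 0.621)]
  = 0.296217 / 0.198217 = 1.4944
1.4944 × 60 = 89.66 → 90 items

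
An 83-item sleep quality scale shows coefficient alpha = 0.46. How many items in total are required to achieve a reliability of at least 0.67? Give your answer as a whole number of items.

Spearman-Brown solved for the length factor n:
n = r_target (1 − r_old) / [ r_old (1 − r_target) ]
n = 0.67(1 − 0.46) / [0.46(1 − 0.67)]
  = 0.3618 / 0.1518 = 2.3834
So the test needs 2.3834 × 83 ≈ 197.82 items; rounding up, 198.

198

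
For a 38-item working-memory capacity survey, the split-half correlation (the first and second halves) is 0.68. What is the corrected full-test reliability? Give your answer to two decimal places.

Each half is half the length of the full test, so the full test is n = 2 times a half.
r_full = 2r_hh / (1 + r_hh) = 2 × 0.68 / (1 + 0.68)
       = 1.3600 / 1.6800 = 0.8095

0.81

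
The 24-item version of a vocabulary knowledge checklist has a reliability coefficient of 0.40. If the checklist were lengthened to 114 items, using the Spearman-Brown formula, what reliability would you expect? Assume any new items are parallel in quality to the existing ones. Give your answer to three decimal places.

The new length is 114/24 = 4.75 times the old.
r_new = (4.75 × 0.40) / (1 + (4.75 − 1) × 0.40)
     = 1.9000 / 2.5000 = 0.7600

0.760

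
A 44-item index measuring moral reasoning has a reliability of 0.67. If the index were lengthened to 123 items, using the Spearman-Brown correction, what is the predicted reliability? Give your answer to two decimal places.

Length ratio n = 123/44 = 2.7955
By Spearman-Brown, r_new = n r / (1 + (n − 1) r).
r_new = (2.7955 × 0.67) / (1 + (2.7955 − 1) × 0.67)
     = 1.8730 / 2.2030 = 0.8502

0.85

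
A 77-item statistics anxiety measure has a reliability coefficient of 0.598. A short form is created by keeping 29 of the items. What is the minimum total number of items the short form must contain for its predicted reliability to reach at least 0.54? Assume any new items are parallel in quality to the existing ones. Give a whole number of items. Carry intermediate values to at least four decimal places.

61

Short-form reliability: n = 29/77 = 0.3766; r_29 = n·r/(1+(n−1)r) ≈ 0.3591
Then solve for n' with r_old = 0.3591, r_target = 0.54: n' = 0.54(1 − 0.3591)/[0.3591(1 − 0.54)] = 2.0951
Items = 2.0951 × 29 ≈ 60.76 → 61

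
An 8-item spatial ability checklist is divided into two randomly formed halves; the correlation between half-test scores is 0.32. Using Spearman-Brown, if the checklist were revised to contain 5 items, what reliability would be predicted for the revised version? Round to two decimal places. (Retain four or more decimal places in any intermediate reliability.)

Spearman-Brown correction (n = 2): r_full = 2·0.32/(1 + 0.32) = 0.4848
Length factor from 8 to 5 items: n = 5/8 = 0.6250
r_new = n·r_full / (1 + (n − 1)·r_full) = 0.3030 / 0.8182 ≈ 0.3703

0.37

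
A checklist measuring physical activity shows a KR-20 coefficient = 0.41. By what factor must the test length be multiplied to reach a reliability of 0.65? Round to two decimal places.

n = 0.65 × (1 − 0.41) / [ 0.41 × (1 − 0.65) ]
n = 0.3835 / 0.1435 ≈ 2.6725

2.67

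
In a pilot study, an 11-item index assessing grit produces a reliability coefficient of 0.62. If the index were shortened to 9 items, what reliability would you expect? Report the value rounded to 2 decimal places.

0.57

n = 9/11 = 0.8182
Apply the Spearman-Brown prophecy formula, r' = nr / [1 + (n − 1)r]:
r_new = 0.8182·0.62 / [1 + (0.8182 − 1)·0.62]
     = 0.5073 / 0.8873 = 0.5717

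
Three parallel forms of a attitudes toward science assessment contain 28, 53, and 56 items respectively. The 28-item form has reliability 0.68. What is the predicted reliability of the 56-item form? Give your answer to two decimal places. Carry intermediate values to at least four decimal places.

Only the ratio of lengths matters: n = 56/28 = 2.0000
r_{56} = n·r / (1 + (n − 1)·r) = 1.3600 / 1.6800 ≈ 0.8095

0.81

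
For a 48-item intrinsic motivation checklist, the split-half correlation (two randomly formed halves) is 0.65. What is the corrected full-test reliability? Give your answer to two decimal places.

0.79

The full test is twice the length of either half (n = 2).
r_full = 2(0.65) / (1 + 0.65)
       = 1.3000 / 1.6500 = 0.7879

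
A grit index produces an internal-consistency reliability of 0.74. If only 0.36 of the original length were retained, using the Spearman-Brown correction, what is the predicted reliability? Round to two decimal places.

Spearman-Brown: r_new = n·r / (1 + (n − 1)·r)
r_new = 0.36·0.74 / [1 + (0.36 − 1)·0.74]
r_new = 0.2664 / 0.5264 ≈ 0.5061

0.51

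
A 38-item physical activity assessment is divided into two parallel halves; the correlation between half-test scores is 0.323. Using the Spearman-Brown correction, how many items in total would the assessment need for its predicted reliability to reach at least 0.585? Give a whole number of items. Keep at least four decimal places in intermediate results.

57

r_full = 2(0.323)/(1 + 0.323) = 0.4883
Solve Spearman-Brown for n: n = 0.585(1 − 0.4883) / [0.4883(1 − 0.585)] = 1.4772
Items = 1.4772 × 38 ≈ 56.13 → 57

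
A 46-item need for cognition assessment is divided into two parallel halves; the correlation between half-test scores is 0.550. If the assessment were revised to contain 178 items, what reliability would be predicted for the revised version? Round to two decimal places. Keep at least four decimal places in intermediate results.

0.90

First correct the split-half correlation to full-test reliability: r_full = 2 × 0.550 / (1 + 0.550) ≈ 0.7097
Length factor from 46 to 178 items: n = 178/46 = 3.8696
r_new = n·r_full / (1 + (n − 1)·r_full) = 2.7463 / 3.0366 ≈ 0.9044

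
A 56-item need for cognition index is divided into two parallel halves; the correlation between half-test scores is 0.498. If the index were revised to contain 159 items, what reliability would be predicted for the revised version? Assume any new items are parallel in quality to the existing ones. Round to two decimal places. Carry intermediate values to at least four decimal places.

0.85

First correct the split-half correlation to full-test reliability: r_full = 2 × 0.498 / (1 + 0.498) ≈ 0.6649
Then adjust to 159 items: n = 159/56 = 2.8393
r_new = n·r_full / (1 + (n − 1)·r_full) = 1.8879 / 2.2230 ≈ 0.8493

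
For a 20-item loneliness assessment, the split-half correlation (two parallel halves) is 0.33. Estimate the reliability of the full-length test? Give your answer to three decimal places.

0.496

r_full = 2(0.33) / (1 + 0.33)
r_full = 0.6600 / 1.3300 ≈ 0.4962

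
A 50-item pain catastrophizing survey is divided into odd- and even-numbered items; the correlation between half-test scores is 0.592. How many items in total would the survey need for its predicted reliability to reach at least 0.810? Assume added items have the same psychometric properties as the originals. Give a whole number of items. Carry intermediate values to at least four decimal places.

74

Corrected full-test reliability: r_full = 2 × 0.592 / (1 + 0.592) ≈ 0.7437
Solve Spearman-Brown for n: n = 0.810(1 − 0.7437) / [0.7437(1 − 0.810)] = 1.4692
Required items = 1.4692 × 50 = 73.46, so 74 items.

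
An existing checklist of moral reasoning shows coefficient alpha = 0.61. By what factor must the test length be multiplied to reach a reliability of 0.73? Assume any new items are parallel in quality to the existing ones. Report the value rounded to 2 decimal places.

n = 0.73(1 − 0.61) / [0.61(1 − 0.73)]
n = 0.2847 / 0.1647 ≈ 1.7286

1.73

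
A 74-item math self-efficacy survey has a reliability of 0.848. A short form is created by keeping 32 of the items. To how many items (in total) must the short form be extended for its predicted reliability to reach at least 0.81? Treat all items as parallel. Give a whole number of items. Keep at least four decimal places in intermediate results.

Short-form reliability: n = 32/74 = 0.4324; r_32 = n·r/(1+(n−1)r) ≈ 0.7069
Length factor from the short form to reach 0.81: n' = 0.81(1 − 0.7069) / [0.7069(1 − 0.81)] ≈ 1.7676
Total items = 1.7676 × 32 = 56.56, rounded up to 57.

57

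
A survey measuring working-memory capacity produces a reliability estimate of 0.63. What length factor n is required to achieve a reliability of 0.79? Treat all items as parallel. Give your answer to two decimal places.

Invert Spearman-Brown to solve for n:
n = r_target (1 − r_old) / [ r_old (1 − r_target) ]
n = 0.79(1 − 0.63) / [0.63(1 − 0.79)]
n = 0.2923 / 0.1323 ≈ 2.2094

2.21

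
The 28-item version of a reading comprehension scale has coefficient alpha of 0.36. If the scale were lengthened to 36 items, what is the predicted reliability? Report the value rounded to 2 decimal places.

Length ratio n = 36/28 = 1.2857
r_new = 1.2857·0.36 / [1 + (1.2857 − 1)·0.36]
r_new = 0.4629 / 1.1029 ≈ 0.4197

0.42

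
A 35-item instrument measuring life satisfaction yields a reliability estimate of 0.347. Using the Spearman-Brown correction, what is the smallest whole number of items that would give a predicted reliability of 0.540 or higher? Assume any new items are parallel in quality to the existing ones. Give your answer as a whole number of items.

Invert Spearman-Brown to solve for n:
n = r*(1 − r) / [ r (1 − r*) ]
n = 0.540 × (1 − 0.347) / [ 0.347 × (1 − 0.540) ]
n = 0.352620 / 0.159620 ≈ 2.2091
2.2091 × 35 = 77.32 → 78 items

78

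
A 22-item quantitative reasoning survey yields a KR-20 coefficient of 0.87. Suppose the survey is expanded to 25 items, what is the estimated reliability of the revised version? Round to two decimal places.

0.88

n = 25/22 = 1.1364
r_new = (1.1364 × 0.87) / (1 + (1.1364 − 1) × 0.87)
     = 0.9887 / 1.1187 = 0.8838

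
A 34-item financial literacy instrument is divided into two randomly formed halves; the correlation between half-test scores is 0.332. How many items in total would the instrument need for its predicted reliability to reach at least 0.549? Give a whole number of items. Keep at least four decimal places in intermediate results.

42

Corrected full-test reliability: r_full = 2 × 0.332 / (1 + 0.332) ≈ 0.4985
Solve Spearman-Brown for n: n = 0.549(1 − 0.4985) / [0.4985(1 − 0.549)] = 1.2246
Required items = 1.2246 × 34 = 41.64, so 42 items.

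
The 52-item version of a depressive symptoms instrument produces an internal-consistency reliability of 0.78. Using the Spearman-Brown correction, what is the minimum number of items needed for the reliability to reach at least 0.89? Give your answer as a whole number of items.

119

Invert Spearman-Brown to solve for n:
n = r_target (1 − r_old) / [ r_old (1 − r_target) ]
n = [0.89 × 0.22] / [0.78 × 0.11]
  = 0.1958 / 0.0858 = 2.2821
2.2821 × 52 = 118.67 → 119 items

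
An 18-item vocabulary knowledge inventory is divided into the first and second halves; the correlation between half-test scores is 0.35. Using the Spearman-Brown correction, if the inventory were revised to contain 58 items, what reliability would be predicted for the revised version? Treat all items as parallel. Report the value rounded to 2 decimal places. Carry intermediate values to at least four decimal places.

0.78

First correct the split-half correlation to full-test reliability: r_full = 2 × 0.35 / (1 + 0.35) ≈ 0.5185
Length factor from 18 to 58 items: n = 58/18 = 3.2222
r_new = n·r_full / (1 + (n − 1)·r_full) = 1.6707 / 2.1522 ≈ 0.7763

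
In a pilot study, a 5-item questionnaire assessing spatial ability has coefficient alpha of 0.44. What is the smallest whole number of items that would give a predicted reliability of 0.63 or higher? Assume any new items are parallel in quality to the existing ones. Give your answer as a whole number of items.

11

n = 0.63 × (1 − 0.44) / [ 0.44 × (1 − 0.63) ]
  = 0.3528 / 0.1628 = 2.1671
So the test needs 2.1671 × 5 ≈ 10.84 items; rounding up, 11.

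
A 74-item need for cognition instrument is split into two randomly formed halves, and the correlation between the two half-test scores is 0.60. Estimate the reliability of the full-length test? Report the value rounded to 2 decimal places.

0.75

The full test is twice the length of either half (n = 2).
r_full = 2(0.60) / (1 + 0.60)
       = 1.2000 / 1.6000 = 0.7500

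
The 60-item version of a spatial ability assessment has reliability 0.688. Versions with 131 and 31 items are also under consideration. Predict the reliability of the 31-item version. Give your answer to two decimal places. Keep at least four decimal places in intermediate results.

0.53

Only the ratio of lengths matters: n = 31/60 = 0.5167
r_{31} = n·r / (1 + (n − 1)·r) = 0.3555 / 0.6675 ≈ 0.5326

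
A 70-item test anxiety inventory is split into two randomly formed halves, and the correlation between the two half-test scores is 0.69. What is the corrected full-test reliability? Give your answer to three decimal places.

r_full = 2(0.69) / (1 + 0.69)
       = 1.3800 / 1.6900 = 0.8166

0.817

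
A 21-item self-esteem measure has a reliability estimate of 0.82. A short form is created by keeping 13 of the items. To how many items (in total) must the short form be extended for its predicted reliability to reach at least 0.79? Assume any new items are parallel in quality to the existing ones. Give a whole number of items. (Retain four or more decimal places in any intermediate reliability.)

18

Short-form reliability: n = 13/21 = 0.6190; r_13 = n·r/(1+(n−1)r) ≈ 0.7382
Then solve for n' with r_old = 0.7382, r_target = 0.79: n' = 0.79(1 − 0.7382)/[0.7382(1 − 0.79)] = 1.3341
Total items = 1.3341 × 13 = 17.34, rounded up to 18.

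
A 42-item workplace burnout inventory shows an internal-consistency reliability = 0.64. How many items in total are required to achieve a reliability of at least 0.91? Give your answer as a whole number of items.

Spearman-Brown solved for the length factor n:
n = r_target (1 − r_old) / [ r_old (1 − r_target) ]
n = 0.91 × (1 − 0.64) / [ 0.64 × (1 − 0.91) ]
n = 0.3276 / 0.0576 ≈ 5.6875
Items needed = n × 42 = 5.6875 × 42 ≈ 238.88 → round up to 239

239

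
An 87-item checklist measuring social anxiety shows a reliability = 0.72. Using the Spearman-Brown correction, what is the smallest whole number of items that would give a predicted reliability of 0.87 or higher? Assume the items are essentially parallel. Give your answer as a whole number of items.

227

Spearman-Brown solved for the length factor n:
n = r*(1 − r) / [ r (1 − r*) ]
n = 0.87 × (1 − 0.72) / [ 0.72 × (1 − 0.87) ]
  = 0.2436 / 0.0936 = 2.6026
2.6026 × 87 = 226.43 → 227 items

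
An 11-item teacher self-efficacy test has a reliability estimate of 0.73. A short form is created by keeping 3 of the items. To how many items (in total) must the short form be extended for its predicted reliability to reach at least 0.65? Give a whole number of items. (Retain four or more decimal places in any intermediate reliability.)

First, r for the 3-item form: n = 3/11 = 0.2727, so r_3 = 0.2727·0.73/(1 + (0.2727 − 1)·0.73) = 0.4244
Length factor from the short form to reach 0.65: n' = 0.65(1 − 0.4244) / [0.4244(1 − 0.65)] ≈ 2.5188
Total items = 2.5188 × 3 = 7.56, rounded up to 8.

8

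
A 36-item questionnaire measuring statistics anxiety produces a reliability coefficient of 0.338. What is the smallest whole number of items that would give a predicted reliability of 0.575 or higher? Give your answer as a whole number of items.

n = 0.575 × (1 − 0.338) / [ 0.338 × (1 − 0.575) ]
n = 0.380650 / 0.143650 ≈ 2.6498
2.6498 × 36 = 95.39 → 96 items

96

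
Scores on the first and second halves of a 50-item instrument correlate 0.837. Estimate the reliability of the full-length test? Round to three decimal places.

r_full = 2(0.837) / (1 + 0.837)
       = 1.6740 / 1.8370 = 0.9113

0.911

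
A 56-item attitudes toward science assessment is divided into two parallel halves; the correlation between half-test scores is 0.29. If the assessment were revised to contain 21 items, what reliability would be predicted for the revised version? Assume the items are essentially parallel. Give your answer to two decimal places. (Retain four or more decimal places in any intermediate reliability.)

First correct the split-half correlation to full-test reliability: r_full = 2 × 0.29 / (1 + 0.29) ≈ 0.4496
Length factor from 56 to 21 items: n = 21/56 = 0.3750
r_new = n·r_full / (1 + (n − 1)·r_full) = 0.1686 / 0.7190 ≈ 0.2345

0.23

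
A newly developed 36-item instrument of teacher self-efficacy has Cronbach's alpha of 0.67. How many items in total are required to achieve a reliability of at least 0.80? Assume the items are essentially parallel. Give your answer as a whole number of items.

71

n = 0.80(1 − 0.67) / [0.67(1 − 0.80)]
  = 0.2640 / 0.1340 = 1.9701
1.9701 × 36 = 70.92 → 71 items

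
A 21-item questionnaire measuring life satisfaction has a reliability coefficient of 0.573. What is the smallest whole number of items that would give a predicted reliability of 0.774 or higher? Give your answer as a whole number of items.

54

Invert Spearman-Brown to solve for n:
n = r_target (1 − r_old) / [ r_old (1 − r_target) ]
n = 0.774(1 − 0.573) / [0.573(1 − 0.774)]
  = 0.330498 / 0.129498 = 2.5521
Items needed = n × 21 = 2.5521 × 21 ≈ 53.59 → round up to 54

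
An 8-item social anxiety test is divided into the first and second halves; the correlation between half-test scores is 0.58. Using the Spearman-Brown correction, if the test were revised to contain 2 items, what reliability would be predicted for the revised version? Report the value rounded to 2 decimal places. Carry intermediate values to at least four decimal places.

Spearman-Brown correction (n = 2): r_full = 2·0.58/(1 + 0.58) = 0.7342
Length factor from 8 to 2 items: n = 2/8 = 0.2500
r_new = n·r_full / (1 + (n − 1)·r_full) = 0.1835 / 0.4494 ≈ 0.4083

0.41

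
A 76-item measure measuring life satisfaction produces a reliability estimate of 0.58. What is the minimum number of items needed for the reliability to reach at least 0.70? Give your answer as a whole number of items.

n = 0.70(1 − 0.58) / [0.58(1 − 0.70)]
n = 0.2940 / 0.1740 ≈ 1.6897
Items needed = n × 76 = 1.6897 × 76 ≈ 128.42 → round up to 129

129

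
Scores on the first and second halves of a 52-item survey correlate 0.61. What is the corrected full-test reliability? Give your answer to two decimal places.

Each half is half the length of the full test, so the full test is n = 2 times a half.
r_full = 2r_hh / (1 + r_hh) = 2 × 0.61 / (1 + 0.61)
r_full = 1.2200 / 1.6100 ≈ 0.7578

0.76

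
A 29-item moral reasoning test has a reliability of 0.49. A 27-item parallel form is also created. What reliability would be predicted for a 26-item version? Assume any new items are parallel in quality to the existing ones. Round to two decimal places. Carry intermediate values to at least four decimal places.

The 27-item form is not needed; work directly from the 29-item form with n = 26/29 = 0.8966.
r_{26} = n·r / (1 + (n − 1)·r) = 0.4393 / 0.9493 ≈ 0.4628

0.46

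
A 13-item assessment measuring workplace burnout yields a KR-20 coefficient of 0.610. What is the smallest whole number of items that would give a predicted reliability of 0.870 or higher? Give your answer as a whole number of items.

56

n = 0.870 × (1 − 0.610) / [ 0.610 × (1 − 0.870) ]
  = 0.339300 / 0.079300 = 4.2787
So the test needs 4.2787 × 13 ≈ 55.62 items; rounding up, 56.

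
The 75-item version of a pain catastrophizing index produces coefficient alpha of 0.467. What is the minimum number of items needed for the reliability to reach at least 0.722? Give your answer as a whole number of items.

Spearman-Brown solved for the length factor n:
n = r*(1 − r) / [ r (1 − r*) ]
n = 0.722(1 − 0.467) / [0.467(1 − 0.722)]
  = 0.384826 / 0.129826 = 2.9642
Items needed = n × 75 = 2.9642 × 75 ≈ 222.31 → round up to 223

223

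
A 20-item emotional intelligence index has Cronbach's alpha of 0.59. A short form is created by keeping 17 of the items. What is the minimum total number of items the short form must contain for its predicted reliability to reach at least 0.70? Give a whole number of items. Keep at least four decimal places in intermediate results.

33

First, r for the 17-item form: n = 17/20 = 0.8500, so r_17 = 0.8500·0.59/(1 + (0.8500 − 1)·0.59) = 0.5502
Length factor from the short form to reach 0.70: n' = 0.70(1 − 0.5502) / [0.5502(1 − 0.70)] ≈ 1.9075
Items = 1.9075 × 17 ≈ 32.43 → 33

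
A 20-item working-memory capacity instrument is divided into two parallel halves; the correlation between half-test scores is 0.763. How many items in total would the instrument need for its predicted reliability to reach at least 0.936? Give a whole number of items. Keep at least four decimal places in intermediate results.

r_full = 2(0.763)/(1 + 0.763) = 0.8656
n = r_tgt(1 − r_full) / [r_full(1 − r_tgt)] = 0.936 × 0.1344 / (0.8656 × 0.064) ≈ 2.2708
Required items = 2.2708 × 20 = 45.42, so 46 items.

46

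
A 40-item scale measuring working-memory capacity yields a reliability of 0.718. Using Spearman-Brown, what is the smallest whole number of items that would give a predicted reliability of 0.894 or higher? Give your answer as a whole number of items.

n = [0.894 × 0.282] / [0.718 × 0.106]
n = 0.252108 / 0.076108 ≈ 3.3125
So the test needs 3.3125 × 40 ≈ 132.50 items; rounding up, 133.

133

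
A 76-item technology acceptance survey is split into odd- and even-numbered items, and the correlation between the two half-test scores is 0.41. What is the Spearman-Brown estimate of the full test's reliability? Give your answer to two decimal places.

0.58

r_full = 2(0.41) / (1 + 0.41)
       = 0.8200 / 1.4100 = 0.5816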